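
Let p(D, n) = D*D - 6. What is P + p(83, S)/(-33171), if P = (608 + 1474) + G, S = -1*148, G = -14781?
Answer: -421245412/33171 ≈ -12699.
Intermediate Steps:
S = -148
p(D, n) = -6 + D**2 (p(D, n) = D**2 - 6 = -6 + D**2)
P = -12699 (P = (608 + 1474) - 14781 = 2082 - 14781 = -12699)
P + p(83, S)/(-33171) = -12699 + (-6 + 83**2)/(-33171) = -12699 + (-6 + 6889)*(-1/33171) = -12699 + 6883*(-1/33171) = -12699 - 6883/33171 = -421245412/33171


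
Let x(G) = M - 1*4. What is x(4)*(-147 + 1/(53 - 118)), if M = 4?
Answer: 0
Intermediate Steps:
x(G) = 0 (x(G) = 4 - 1*4 = 4 - 4 = 0)
x(4)*(-147 + 1/(53 - 118)) = 0*(-147 + 1/(53 - 118)) = 0*(-147 + 1/(-65)) = 0*(-147 - 1/65) = 0*(-9556/65) = 0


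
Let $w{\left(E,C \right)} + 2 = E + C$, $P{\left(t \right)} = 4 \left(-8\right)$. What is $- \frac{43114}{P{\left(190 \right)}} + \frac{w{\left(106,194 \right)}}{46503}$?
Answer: $\frac{1002469939}{744048} \approx 1347.3$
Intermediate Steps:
$P{\left(t \right)} = -32$
$w{\left(E,C \right)} = -2 + C + E$ ($w{\left(E,C \right)} = -2 + \left(E + C\right) = -2 + \left(C + E\right) = -2 + C + E$)
$- \frac{43114}{P{\left(190 \right)}} + \frac{w{\left(106,194 \right)}}{46503} = - \frac{43114}{-32} + \frac{-2 + 194 + 106}{46503} = \left(-43114\right) \left(- \frac{1}{32}\right) + 298 \cdot \frac{1}{46503} = \frac{21557}{16} + \frac{298}{46503} = \frac{1002469939}{744048}$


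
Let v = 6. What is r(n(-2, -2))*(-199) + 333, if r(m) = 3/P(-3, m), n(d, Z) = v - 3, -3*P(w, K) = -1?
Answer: -1458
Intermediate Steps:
P(w, K) = 1/3 (P(w, K) = -1/3*(-1) = 1/3)
n(d, Z) = 3 (n(d, Z) = 6 - 3 = 3)
r(m) = 9 (r(m) = 3/(1/3) = 3*3 = 9)
r(n(-2, -2))*(-199) + 333 = 9*(-199) + 333 = -1791 + 333 = -1458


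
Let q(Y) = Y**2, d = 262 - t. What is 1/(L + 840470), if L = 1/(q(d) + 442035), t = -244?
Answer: 698071/586707733371 ≈ 1.1898e-6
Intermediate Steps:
d = 506 (d = 262 - 1*(-244) = 262 + 244 = 506)
L = 1/698071 (L = 1/(506**2 + 442035) = 1/(256036 + 442035) = 1/698071 ≈ 1.4325e-6)
1/(L + 840470) = 1/(1/698071 + 840470) = 1/(586707733371/698071) = 698071/586707733371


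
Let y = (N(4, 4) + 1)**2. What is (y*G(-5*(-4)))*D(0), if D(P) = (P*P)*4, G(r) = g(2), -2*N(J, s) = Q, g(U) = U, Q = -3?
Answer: 0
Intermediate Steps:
N(J, s) = 3/2 (N(J, s) = -1/2*(-3) = 3/2)
y = 25/4 (y = (3/2 + 1)**2 = (5/2)**2 = 25/4 ≈ 6.2500)
G(r) = 2
D(P) = 4*P**2 (D(P) = P**2*4 = 4*P**2)
(y*G(-5*(-4)))*D(0) = ((25/4)*2)*(4*0**2) = 25*(4*0)/2 = (25/2)*0 = 0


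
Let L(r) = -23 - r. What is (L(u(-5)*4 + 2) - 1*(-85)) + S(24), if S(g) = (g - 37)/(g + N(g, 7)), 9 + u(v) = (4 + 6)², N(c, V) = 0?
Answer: -7309/24 ≈ -304.54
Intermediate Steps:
u(v) = 91 (u(v) = -9 + (4 + 6)² = -9 + 10² = -9 + 100 = 91)
S(g) = (-37 + g)/g (S(g) = (g - 37)/(g + 0) = (-37 + g)/g)
(L(u(-5)*4 + 2) - 1*(-85)) + S(24) = ((-23 - (91*4 + 2)) - 1*(-85)) + (-37 + 24)/24 = ((-23 - (364 + 2)) + 85) + (1/24)*(-13) = ((-23 - 1*366) + 85) - 13/24 = ((-23 - 366) + 85) - 13/24 = (-389 + 85) - 13/24 = -304 - 13/24 = -7309/24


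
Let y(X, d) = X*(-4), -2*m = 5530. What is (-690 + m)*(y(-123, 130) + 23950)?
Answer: -84447110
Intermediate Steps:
m = -2765 (m = -½*5530 = -2765)
y(X, d) = -4*X
(-690 + m)*(y(-123, 130) + 23950) = (-690 - 2765)*(-4*(-123) + 23950) = -3455*(492 + 23950) = -3455*24442 = -84447110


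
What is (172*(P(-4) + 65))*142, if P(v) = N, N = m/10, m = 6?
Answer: 8011072/5 ≈ 1.6022e+6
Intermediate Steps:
N = 3/5 (N = 6/10 = 6*(1/10) = 3/5 ≈ 0.60000)
P(v) = 3/5
(172*(P(-4) + 65))*142 = (172*(3/5 + 65))*142 = (172*(328/5))*142 = (56416/5)*142 = 8011072/5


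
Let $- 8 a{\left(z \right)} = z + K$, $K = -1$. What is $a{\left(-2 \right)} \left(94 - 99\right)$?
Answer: $- \frac{15}{8} \approx -1.875$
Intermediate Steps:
$a{\left(z \right)} = \frac{1}{8} - \frac{z}{8}$ ($a{\left(z \right)} = - \frac{z - 1}{8} = - \frac{-1 + z}{8} = \frac{1}{8} - \frac{z}{8}$)
$a{\left(-2 \right)} \left(94 - 99\right) = \left(\frac{1}{8} - - \frac{1}{4}\right) \left(94 - 99\right) = \left(\frac{1}{8} + \frac{1}{4}\right) \left(-5\right) = \frac{3}{8} \left(-5\right) = - \frac{15}{8}$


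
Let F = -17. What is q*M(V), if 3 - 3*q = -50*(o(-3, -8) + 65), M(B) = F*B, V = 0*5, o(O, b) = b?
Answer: 0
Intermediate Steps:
V = 0
M(B) = -17*B
q = 951 (q = 1 - (-50)*(-8 + 65)/3 = 1 - (-50)*57/3 = 1 - ⅓*(-2850) = 1 + 950 = 951)
q*M(V) = 951*(-17*0) = 951*0 = 0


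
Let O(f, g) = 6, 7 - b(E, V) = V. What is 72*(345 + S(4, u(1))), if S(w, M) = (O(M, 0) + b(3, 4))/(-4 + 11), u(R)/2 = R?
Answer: 174528/7 ≈ 24933.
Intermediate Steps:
b(E, V) = 7 - V
u(R) = 2*R
S(w, M) = 9/7 (S(w, M) = (6 + (7 - 1*4))/(-4 + 11) = (6 + (7 - 4))/7 = (6 + 3)*(⅐) = 9*(⅐) = 9/7)
72*(345 + S(4, u(1))) = 72*(345 + 9/7) = 72*(2424/7) = 174528/7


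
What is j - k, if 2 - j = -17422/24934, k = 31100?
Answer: -387690055/12467 ≈ -31097.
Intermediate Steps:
j = 33645/12467 (j = 2 - (-17422)/24934 = 2 - 1*(-8711/12467) = 2 + 8711/12467 = 33645/12467 ≈ 2.6987)
j - k = 33645/12467 - 1*31100 = 33645/12467 - 31100 = -387690055/12467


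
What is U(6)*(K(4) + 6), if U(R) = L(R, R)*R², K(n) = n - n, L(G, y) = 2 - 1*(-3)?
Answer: 1080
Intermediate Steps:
L(G, y) = 5 (L(G, y) = 2 + 3 = 5)
K(n) = 0
U(R) = 5*R²
U(6)*(K(4) + 6) = (5*6²)*(0 + 6) = (5*36)*6 = 180*6 = 1080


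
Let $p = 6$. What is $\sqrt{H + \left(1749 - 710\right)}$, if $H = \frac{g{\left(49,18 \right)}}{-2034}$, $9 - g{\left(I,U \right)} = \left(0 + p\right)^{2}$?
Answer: $\frac{\sqrt{53068642}}{226} \approx 32.234$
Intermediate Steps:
$g{\left(I,U \right)} = -27$ ($g{\left(I,U \right)} = 9 - \left(0 + 6\right)^{2} = 9 - 6^{2} = 9 - 36 = -27$)
$H = \frac{3}{226}$ ($H = - \frac{27}{-2034} = \left(-27\right) \left(- \frac{1}{2034}\right) = \frac{3}{226} \approx 0.013274$)
$\sqrt{H + \left(1749 - 710\right)} = \sqrt{\frac{3}{226} + \left(1749 - 710\right)} = \sqrt{\frac{3}{226} + 1039} = \sqrt{\frac{234817}{226}} = \frac{\sqrt{53068642}}{226}$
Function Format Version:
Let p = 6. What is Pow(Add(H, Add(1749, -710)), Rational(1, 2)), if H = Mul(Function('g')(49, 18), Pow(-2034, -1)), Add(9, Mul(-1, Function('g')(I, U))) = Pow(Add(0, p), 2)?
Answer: Mul(Rational(1, 226), Pow(53068642, Rational(1, 2))) ≈ 32.234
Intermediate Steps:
Function('g')(I, U) = -27 (Function('g')(I, U) = Add(9, Mul(-1, Pow(Add(0, 6), 2))) = Add(9, Mul(-1, Pow(6, 2))) = Add(9, Mul(-1, 36)) = Add(9, -36) = -27)
H = Rational(3, 226) (H = Mul(-27, Pow(-2034, -1)) = Mul(-27, Rational(-1, 2034)) = Rational(3, 226) ≈ 0.013274)
Pow(Add(H, Add(1749, -710)), Rational(1, 2)) = Pow(Add(Rational(3, 226), Add(1749, -710)), Rational(1, 2)) = Pow(Add(Rational(3, 226), 1039), Rational(1, 2)) = Pow(Rational(234817, 226), Rational(1, 2)) = Mul(Rational(1, 226), Pow(53068642, Rational(1, 2)))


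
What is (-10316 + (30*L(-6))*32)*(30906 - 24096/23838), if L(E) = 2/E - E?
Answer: -598702205272/3973 ≈ -1.5069e+8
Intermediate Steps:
L(E) = -E + 2/E
(-10316 + (30*L(-6))*32)*(30906 - 24096/23838) = (-10316 + (30*(-1*(-6) + 2/(-6)))*32)*(30906 - 24096/23838) = (-10316 + (30*(6 + 2*(-⅙)))*32)*(30906 - 24096*1/23838) = (-10316 + (30*(6 - ⅓))*32)*(30906 - 4016/3973) = (-10316 + (30*(17/3))*32)*(122785522/3973) = (-10316 + 170*32)*(122785522/3973) = (-10316 + 5440)*(122785522/3973) = -4876*122785522/3973 = -598702205272/3973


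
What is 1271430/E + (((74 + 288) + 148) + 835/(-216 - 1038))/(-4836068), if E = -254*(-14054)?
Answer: 1927054328460295/5412072550781688 ≈ 0.35607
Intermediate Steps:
E = 3569716
1271430/E + (((74 + 288) + 148) + 835/(-216 - 1038))/(-4836068) = 1271430/3569716 + (((74 + 288) + 148) + 835/(-216 - 1038))/(-4836068) = 1271430*(1/3569716) + ((362 + 148) + 835/(-1254))*(-1/4836068) = 635715/1784858 + (510 - 1/1254*835)*(-1/4836068) = 635715/1784858 + (510 - 835/1254)*(-1/4836068) = 635715/1784858 + (638705/1254)*(-1/4836068) = 635715/1784858 - 638705/6064429272 = 1927054328460295/5412072550781688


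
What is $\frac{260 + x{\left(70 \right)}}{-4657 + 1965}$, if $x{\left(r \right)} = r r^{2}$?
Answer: $- \frac{85815}{673} \approx -127.51$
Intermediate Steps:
$x{\left(r \right)} = r^{3}$
$\frac{260 + x{\left(70 \right)}}{-4657 + 1965} = \frac{260 + 70^{3}}{-4657 + 1965} = \frac{260 + 343000}{-2692} = 343260 \left(- \frac{1}{2692}\right) = - \frac{85815}{673}$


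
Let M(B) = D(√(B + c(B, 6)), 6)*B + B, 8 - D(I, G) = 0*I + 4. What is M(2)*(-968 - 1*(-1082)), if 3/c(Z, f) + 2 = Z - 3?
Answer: 1140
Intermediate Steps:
c(Z, f) = 3/(-5 + Z) (c(Z, f) = 3/(-2 + (Z - 3)) = 3/(-2 + (-3 + Z)) = 3/(-5 + Z))
D(I, G) = 4 (D(I, G) = 8 - (0*I + 4) = 8 - (0 + 4) = 8 - 1*4 = 8 - 4 = 4)
M(B) = 5*B (M(B) = 4*B + B = 5*B)
M(2)*(-968 - 1*(-1082)) = (5*2)*(-968 - 1*(-1082)) = 10*(-968 + 1082) = 10*114 = 1140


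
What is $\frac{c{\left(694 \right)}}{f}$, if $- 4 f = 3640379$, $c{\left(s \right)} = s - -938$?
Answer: $- \frac{6528}{3640379} \approx -0.0017932$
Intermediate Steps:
$c{\left(s \right)} = 938 + s$ ($c{\left(s \right)} = s + 938 = 938 + s$)
$f = - \frac{3640379}{4}$ ($f = \left(- \frac{1}{4}\right) 3640379 = - \frac{3640379}{4} \approx -9.101 \cdot 10^{5}$)
$\frac{c{\left(694 \right)}}{f} = \frac{938 + 694}{- \frac{3640379}{4}} = 1632 \left(- \frac{4}{3640379}\right) = - \frac{6528}{3640379}$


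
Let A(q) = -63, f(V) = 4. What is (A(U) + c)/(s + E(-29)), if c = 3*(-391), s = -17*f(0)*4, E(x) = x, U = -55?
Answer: 1236/301 ≈ 4.1063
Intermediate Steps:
s = -272 (s = -17*4*4 = -68*4 = -272)
c = -1173
(A(U) + c)/(s + E(-29)) = (-63 - 1173)/(-272 - 29) = -1236/(-301) = -1236*(-1/301) = 1236/301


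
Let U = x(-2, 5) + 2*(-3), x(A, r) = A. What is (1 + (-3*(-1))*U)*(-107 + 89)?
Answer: 414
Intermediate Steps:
U = -8 (U = -2 + 2*(-3) = -2 - 6 = -8)
(1 + (-3*(-1))*U)*(-107 + 89) = (1 - 3*(-1)*(-8))*(-107 + 89) = (1 + 3*(-8))*(-18) = (1 - 24)*(-18) = -23*(-18) = 414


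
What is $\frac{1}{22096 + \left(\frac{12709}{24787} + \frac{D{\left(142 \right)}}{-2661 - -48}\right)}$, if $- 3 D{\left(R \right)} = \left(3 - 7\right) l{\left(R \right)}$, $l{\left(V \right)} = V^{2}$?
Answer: $\frac{194305293}{4291470159707} \approx 4.5277 \cdot 10^{-5}$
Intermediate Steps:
$D{\left(R \right)} = \frac{4 R^{2}}{3}$ ($D{\left(R \right)} = - \frac{\left(3 - 7\right) R^{2}}{3} = - \frac{\left(-4\right) R^{2}}{3} = \frac{4 R^{2}}{3}$)
$\frac{1}{22096 + \left(\frac{12709}{24787} + \frac{D{\left(142 \right)}}{-2661 - -48}\right)} = \frac{1}{22096 + \left(\frac{12709}{24787} + \frac{\frac{4}{3} \cdot 142^{2}}{-2661 - -48}\right)} = \frac{1}{22096 + \left(12709 \cdot \frac{1}{24787} + \frac{\frac{4}{3} \cdot 20164}{-2661 + 48}\right)} = \frac{1}{22096 + \left(\frac{12709}{24787} + \frac{80656}{3 \left(-2613\right)}\right)} = \frac{1}{22096 + \left(\frac{12709}{24787} + \frac{80656}{3} \left(- \frac{1}{2613}\right)\right)} = \frac{1}{22096 + \left(\frac{12709}{24787} - \frac{80656}{7839}\right)} = \frac{1}{22096 - \frac{1899594421}{194305293}} = \frac{1}{\frac{4291470159707}{194305293}} = \frac{194305293}{4291470159707}$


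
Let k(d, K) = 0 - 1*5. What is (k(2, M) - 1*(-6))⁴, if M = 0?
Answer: 1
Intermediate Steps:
k(d, K) = -5 (k(d, K) = 0 - 5 = -5)
(k(2, M) - 1*(-6))⁴ = (-5 - 1*(-6))⁴ = (-5 + 6)⁴ = 1⁴ = 1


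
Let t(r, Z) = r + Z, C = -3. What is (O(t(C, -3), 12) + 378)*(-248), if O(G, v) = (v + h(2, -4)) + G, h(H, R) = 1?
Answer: -95480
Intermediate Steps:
t(r, Z) = Z + r
O(G, v) = 1 + G + v (O(G, v) = (v + 1) + G = (1 + v) + G = 1 + G + v)
(O(t(C, -3), 12) + 378)*(-248) = ((1 + (-3 - 3) + 12) + 378)*(-248) = ((1 - 6 + 12) + 378)*(-248) = (7 + 378)*(-248) = 385*(-248) = -95480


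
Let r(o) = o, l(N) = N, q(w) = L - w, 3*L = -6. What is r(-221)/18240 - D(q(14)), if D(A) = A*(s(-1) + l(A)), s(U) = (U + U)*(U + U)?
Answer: -3502301/18240 ≈ -192.01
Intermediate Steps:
L = -2 (L = (⅓)*(-6) = -2)
q(w) = -2 - w
s(U) = 4*U² (s(U) = (2*U)*(2*U) = 4*U²)
D(A) = A*(4 + A) (D(A) = A*(4*(-1)² + A) = A*(4*1 + A) = A*(4 + A))
r(-221)/18240 - D(q(14)) = -221/18240 - (-2 - 1*14)*(4 + (-2 - 1*14)) = -221*1/18240 - (-2 - 14)*(4 + (-2 - 14)) = -221/18240 - (-16)*(4 - 16) = -221/18240 - (-16)*(-12) = -221/18240 - 1*192 = -221/18240 - 192 = -3502301/18240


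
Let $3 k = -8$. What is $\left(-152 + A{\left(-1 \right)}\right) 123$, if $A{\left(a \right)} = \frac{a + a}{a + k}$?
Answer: $- \frac{204918}{11} \approx -18629.0$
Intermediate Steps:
$k = - \frac{8}{3}$ ($k = \frac{1}{3} \left(-8\right) = - \frac{8}{3} \approx -2.6667$)
$A{\left(a \right)} = \frac{2 a}{- \frac{8}{3} + a}$ ($A{\left(a \right)} = \frac{a + a}{a - \frac{8}{3}} = \frac{2 a}{- \frac{8}{3} + a}$)
$\left(-152 + A{\left(-1 \right)}\right) 123 = \left(-152 + 6 \left(-1\right) \frac{1}{-8 + 3 \left(-1\right)}\right) 123 = \left(-152 + 6 \left(-1\right) \frac{1}{-8 - 3}\right) 123 = \left(-152 + 6 \left(-1\right) \frac{1}{-11}\right) 123 = \left(-152 + 6 \left(-1\right) \left(- \frac{1}{11}\right)\right) 123 = \left(-152 + \frac{6}{11}\right) 123 = \left(- \frac{1666}{11}\right) 123 = - \frac{204918}{11}$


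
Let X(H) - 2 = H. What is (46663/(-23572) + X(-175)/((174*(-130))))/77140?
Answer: -16428736/642670985775 ≈ -2.5563e-5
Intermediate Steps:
X(H) = 2 + H
(46663/(-23572) + X(-175)/((174*(-130))))/77140 = (46663/(-23572) + (2 - 175)/((174*(-130))))/77140 = (46663*(-1/23572) - 173/(-22620))*(1/77140) = (-46663/23572 - 173*(-1/22620))*(1/77140) = (-46663/23572 + 173/22620)*(1/77140) = -65714944/33324915*1/77140 = -16428736/642670985775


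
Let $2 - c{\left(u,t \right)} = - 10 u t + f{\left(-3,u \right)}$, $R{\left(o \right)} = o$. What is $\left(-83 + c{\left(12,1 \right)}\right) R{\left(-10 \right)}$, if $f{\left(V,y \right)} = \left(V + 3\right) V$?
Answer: $-390$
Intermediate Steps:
$f{\left(V,y \right)} = V \left(3 + V\right)$ ($f{\left(V,y \right)} = \left(3 + V\right) V = V \left(3 + V\right)$)
$c{\left(u,t \right)} = 2 + 10 t u$ ($c{\left(u,t \right)} = 2 - \left(- 10 u t - 3 \left(3 - 3\right)\right) = 2 - \left(- 10 t u - 0\right) = 2 - \left(- 10 t u + 0\right) = 2 - - 10 t u = 2 + 10 t u$)
$\left(-83 + c{\left(12,1 \right)}\right) R{\left(-10 \right)} = \left(-83 + \left(2 + 10 \cdot 1 \cdot 12\right)\right) \left(-10\right) = \left(-83 + \left(2 + 120\right)\right) \left(-10\right) = \left(-83 + 122\right) \left(-10\right) = 39 \left(-10\right) = -390$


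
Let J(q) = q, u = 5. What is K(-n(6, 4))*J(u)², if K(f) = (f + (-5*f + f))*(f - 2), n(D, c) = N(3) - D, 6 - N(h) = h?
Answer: -225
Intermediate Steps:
N(h) = 6 - h
n(D, c) = 3 - D (n(D, c) = (6 - 1*3) - D = (6 - 3) - D = 3 - D)
K(f) = -3*f*(-2 + f) (K(f) = (f - 4*f)*(-2 + f) = (-3*f)*(-2 + f) = -3*f*(-2 + f))
K(-n(6, 4))*J(u)² = (3*(-(3 - 1*6))*(2 - (-1)*(3 - 1*6)))*5² = (3*(-(3 - 6))*(2 - (-1)*(3 - 6)))*25 = (3*(-1*(-3))*(2 - (-1)*(-3)))*25 = (3*3*(2 - 1*3))*25 = (3*3*(2 - 3))*25 = (3*3*(-1))*25 = -9*25 = -225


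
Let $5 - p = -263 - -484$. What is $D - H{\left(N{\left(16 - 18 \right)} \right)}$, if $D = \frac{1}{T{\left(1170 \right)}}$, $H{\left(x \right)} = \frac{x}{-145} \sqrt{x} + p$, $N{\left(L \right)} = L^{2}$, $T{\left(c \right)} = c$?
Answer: $\frac{7330781}{33930} \approx 216.06$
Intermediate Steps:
$p = -216$ ($p = 5 - \left(-263 - -484\right) = 5 - \left(-263 + 484\right) = 5 - 221 = -216$)
$H{\left(x \right)} = -216 - \frac{x^{\frac{3}{2}}}{145}$ ($H{\left(x \right)} = \frac{x}{-145} \sqrt{x} - 216 = x \left(- \frac{1}{145}\right) \sqrt{x} - 216 = - \frac{x}{145} \sqrt{x} - 216 = - \frac{x^{\frac{3}{2}}}{145} - 216 = -216 - \frac{x^{\frac{3}{2}}}{145}$)
$D = \frac{1}{1170} \approx 0.0008547$
$D - H{\left(N{\left(16 - 18 \right)} \right)} = \frac{1}{1170} - \left(-216 - \frac{\left(\left(16 - 18\right)^{2}\right)^{\frac{3}{2}}}{145}\right) = \frac{1}{1170} - \left(-216 - \frac{\left(\left(-2\right)^{2}\right)^{\frac{3}{2}}}{145}\right) = \frac{1}{1170} - \left(-216 - \frac{4^{\frac{3}{2}}}{145}\right) = \frac{1}{1170} - \left(-216 - \frac{8}{145}\right) = \frac{1}{1170} - - \frac{31328}{145} = \frac{1}{1170} + \frac{31328}{145} = \frac{7330781}{33930}$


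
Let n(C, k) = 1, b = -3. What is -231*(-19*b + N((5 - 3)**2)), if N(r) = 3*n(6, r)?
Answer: -13860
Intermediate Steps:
N(r) = 3 (N(r) = 3*1 = 3)
-231*(-19*b + N((5 - 3)**2)) = -231*(-19*(-3) + 3) = -231*(57 + 3) = -231*60 = -13860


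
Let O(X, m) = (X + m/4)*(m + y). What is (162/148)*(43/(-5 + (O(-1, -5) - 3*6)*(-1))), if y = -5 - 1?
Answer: -6966/1739 ≈ -4.0058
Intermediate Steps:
y = -6
O(X, m) = (-6 + m)*(X + m/4) (O(X, m) = (X + m/4)*(m - 6) = (X + m*(1/4))*(-6 + m) = (X + m/4)*(-6 + m) = (-6 + m)*(X + m/4))
(162/148)*(43/(-5 + (O(-1, -5) - 3*6)*(-1))) = (162/148)*(43/(-5 + ((-6*(-1) - 3/2*(-5) + (1/4)*(-5)**2 - 1*(-5)) - 3*6)*(-1))) = (162*(1/148))*(43/(-5 + ((6 + 15/2 + (1/4)*25 + 5) - 18)*(-1))) = 81*(43/(-5 + ((6 + 15/2 + 25/4 + 5) - 18)*(-1)))/74 = 81*(43/(-5 + (99/4 - 18)*(-1)))/74 = 81*(43/(-5 + (27/4)*(-1)))/74 = 81*(43/(-5 - 27/4))/74 = 81*(43/(-47/4))/74 = 81*(43*(-4/47))/74 = (81/74)*(-172/47) = -6966/1739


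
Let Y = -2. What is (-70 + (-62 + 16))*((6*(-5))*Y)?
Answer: -6960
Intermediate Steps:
(-70 + (-62 + 16))*((6*(-5))*Y) = (-70 + (-62 + 16))*((6*(-5))*(-2)) = (-70 - 46)*(-30*(-2)) = -116*60 = -6960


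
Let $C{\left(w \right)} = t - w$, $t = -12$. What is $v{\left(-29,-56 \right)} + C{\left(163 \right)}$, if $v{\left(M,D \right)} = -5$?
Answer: $-180$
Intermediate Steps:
$C{\left(w \right)} = -12 - w$
$v{\left(-29,-56 \right)} + C{\left(163 \right)} = -5 - 175 = -180$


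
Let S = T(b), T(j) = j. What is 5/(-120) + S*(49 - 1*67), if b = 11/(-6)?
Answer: 791/24 ≈ 32.958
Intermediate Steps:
b = -11/6 (b = 11*(-1/6) = -11/6 ≈ -1.8333)
S = -11/6 ≈ -1.8333
5/(-120) + S*(49 - 1*67) = 5/(-120) - 11*(49 - 1*67)/6 = 5*(-1/120) - 11*(49 - 67)/6 = -1/24 - 11/6*(-18) = -1/24 + 33 = 791/24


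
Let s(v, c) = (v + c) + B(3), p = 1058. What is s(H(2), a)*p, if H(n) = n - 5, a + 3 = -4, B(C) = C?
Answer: -7406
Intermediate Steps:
a = -7 (a = -3 - 4 = -7)
H(n) = -5 + n
s(v, c) = 3 + c + v (s(v, c) = (v + c) + 3 = (c + v) + 3 = 3 + c + v)
s(H(2), a)*p = (3 - 7 + (-5 + 2))*1058 = (3 - 7 - 3)*1058 = -7*1058 = -7406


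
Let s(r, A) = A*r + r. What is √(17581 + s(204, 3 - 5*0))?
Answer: √18397 ≈ 135.64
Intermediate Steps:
s(r, A) = r + A*r
√(17581 + s(204, 3 - 5*0)) = √(17581 + 204*(1 + (3 - 5*0))) = √(17581 + 204*(1 + (3 + 0))) = √(17581 + 204*(1 + 3)) = √(17581 + 204*4) = √(17581 + 816) = √18397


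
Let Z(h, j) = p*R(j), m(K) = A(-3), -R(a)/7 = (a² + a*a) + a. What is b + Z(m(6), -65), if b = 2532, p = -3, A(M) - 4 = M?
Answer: 178617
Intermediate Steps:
R(a) = -14*a² - 7*a (R(a) = -7*((a² + a*a) + a) = -7*((a² + a²) + a) = -7*(2*a² + a) = -7*(a + 2*a²) = -14*a² - 7*a)
A(M) = 4 + M
m(K) = 1 (m(K) = 4 - 3 = 1)
Z(h, j) = 21*j*(1 + 2*j) (Z(h, j) = -(-21)*j*(1 + 2*j) = 21*j*(1 + 2*j))
b + Z(m(6), -65) = 2532 + 21*(-65)*(1 + 2*(-65)) = 2532 + 21*(-65)*(1 - 130) = 2532 + 21*(-65)*(-129) = 2532 + 176085 = 178617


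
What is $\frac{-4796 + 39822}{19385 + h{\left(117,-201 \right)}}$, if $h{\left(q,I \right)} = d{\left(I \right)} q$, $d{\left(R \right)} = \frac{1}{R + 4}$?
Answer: $\frac{3450061}{1909364} \approx 1.8069$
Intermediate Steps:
$d{\left(R \right)} = \frac{1}{4 + R}$
$h{\left(q,I \right)} = \frac{q}{4 + I}$
$\frac{-4796 + 39822}{19385 + h{\left(117,-201 \right)}} = \frac{-4796 + 39822}{19385 + \frac{117}{4 - 201}} = \frac{35026}{19385 + \frac{117}{-197}} = \frac{35026}{19385 + 117 \left(- \frac{1}{197}\right)} = \frac{35026}{19385 - \frac{117}{197}} = \frac{35026}{\frac{3818728}{197}} = 35026 \cdot \frac{197}{3818728} = \frac{3450061}{1909364}$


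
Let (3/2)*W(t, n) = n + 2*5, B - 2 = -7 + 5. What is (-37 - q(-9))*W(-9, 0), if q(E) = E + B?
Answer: -560/3 ≈ -186.67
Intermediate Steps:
B = 0 (B = 2 + (-7 + 5) = 2 - 2 = 0)
W(t, n) = 20/3 + 2*n/3 (W(t, n) = 2*(n + 2*5)/3 = 2*(n + 10)/3 = 2*(10 + n)/3 = 20/3 + 2*n/3)
q(E) = E (q(E) = E + 0 = E)
(-37 - q(-9))*W(-9, 0) = (-37 - 1*(-9))*(20/3 + (⅔)*0) = (-37 + 9)*(20/3 + 0) = -28*20/3 = -560/3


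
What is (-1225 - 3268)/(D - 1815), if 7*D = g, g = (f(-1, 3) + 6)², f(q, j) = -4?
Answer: 31451/12701 ≈ 2.4763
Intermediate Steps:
g = 4 (g = (-4 + 6)² = 2² = 4)
D = 4/7 (D = (⅐)*4 = 4/7 ≈ 0.57143)
(-1225 - 3268)/(D - 1815) = (-1225 - 3268)/(4/7 - 1815) = -4493/(-12701/7) = -4493*(-7/12701) = 31451/12701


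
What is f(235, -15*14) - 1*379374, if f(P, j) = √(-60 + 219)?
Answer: -379374 + √159 ≈ -3.7936e+5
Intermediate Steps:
f(P, j) = √159
f(235, -15*14) - 1*379374 = √159 - 1*379374 = √159 - 379374 = -379374 + √159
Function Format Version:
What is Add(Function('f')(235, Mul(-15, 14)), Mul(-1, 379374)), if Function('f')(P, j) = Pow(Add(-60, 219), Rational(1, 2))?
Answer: Add(-379374, Pow(159, Rational(1, 2))) ≈ -3.7936e+5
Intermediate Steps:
Function('f')(P, j) = Pow(159, Rational(1, 2))
Add(Function('f')(235, Mul(-15, 14)), Mul(-1, 379374)) = Add(Pow(159, Rational(1, 2)), Mul(-1, 379374)) = Add(Pow(159, Rational(1, 2)), -379374) = Add(-379374, Pow(159, Rational(1, 2)))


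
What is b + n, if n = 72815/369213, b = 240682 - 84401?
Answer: 57701049668/369213 ≈ 1.5628e+5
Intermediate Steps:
b = 156281
n = 72815/369213 (n = 72815*(1/369213) = 72815/369213 ≈ 0.19722)
b + n = 156281 + 72815/369213 = 57701049668/369213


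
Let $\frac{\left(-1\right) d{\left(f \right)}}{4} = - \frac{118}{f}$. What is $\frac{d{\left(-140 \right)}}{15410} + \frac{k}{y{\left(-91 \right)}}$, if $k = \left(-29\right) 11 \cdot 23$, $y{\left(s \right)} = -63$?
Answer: $\frac{282657394}{2427075} \approx 116.46$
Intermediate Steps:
$k = -7337$ ($k = \left(-319\right) 23 = -7337$)
$d{\left(f \right)} = \frac{472}{f}$ ($d{\left(f \right)} = - 4 \left(- \frac{118}{f}\right) = \frac{472}{f}$)
$\frac{d{\left(-140 \right)}}{15410} + \frac{k}{y{\left(-91 \right)}} = \frac{472 \frac{1}{-140}}{15410} - \frac{7337}{-63} = 472 \left(- \frac{1}{140}\right) \frac{1}{15410} - - \frac{7337}{63} = \left(- \frac{118}{35}\right) \frac{1}{15410} + \frac{7337}{63} = - \frac{59}{269675} + \frac{7337}{63} = \frac{282657394}{2427075}$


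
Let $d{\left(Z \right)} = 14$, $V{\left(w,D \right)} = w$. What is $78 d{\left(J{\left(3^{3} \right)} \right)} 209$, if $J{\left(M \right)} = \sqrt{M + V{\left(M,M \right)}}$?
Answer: $228228$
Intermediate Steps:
$J{\left(M \right)} = \sqrt{2} \sqrt{M}$ ($J{\left(M \right)} = \sqrt{M + M} = \sqrt{2 M} = \sqrt{2} \sqrt{M}$)
$78 d{\left(J{\left(3^{3} \right)} \right)} 209 = 78 \cdot 14 \cdot 209 = 1092 \cdot 209 = 228228$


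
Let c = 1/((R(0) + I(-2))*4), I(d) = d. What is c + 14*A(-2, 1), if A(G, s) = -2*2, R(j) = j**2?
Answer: -449/8 ≈ -56.125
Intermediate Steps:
A(G, s) = -4
c = -1/8 (c = 1/((0**2 - 2)*4) = 1/((0 - 2)*4) = 1/(-2*4) = 1/(-8) = -1/8 ≈ -0.12500)
c + 14*A(-2, 1) = -1/8 + 14*(-4) = -1/8 - 56 = -449/8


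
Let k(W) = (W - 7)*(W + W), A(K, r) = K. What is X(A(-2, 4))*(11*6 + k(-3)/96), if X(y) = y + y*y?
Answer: 533/4 ≈ 133.25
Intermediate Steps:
k(W) = 2*W*(-7 + W) (k(W) = (-7 + W)*(2*W) = 2*W*(-7 + W))
X(y) = y + y²
X(A(-2, 4))*(11*6 + k(-3)/96) = (-2*(1 - 2))*(11*6 + (2*(-3)*(-7 - 3))/96) = (-2*(-1))*(66 + (2*(-3)*(-10))*(1/96)) = 2*(66 + 60*(1/96)) = 2*(66 + 5/8) = 2*(533/8) = 533/4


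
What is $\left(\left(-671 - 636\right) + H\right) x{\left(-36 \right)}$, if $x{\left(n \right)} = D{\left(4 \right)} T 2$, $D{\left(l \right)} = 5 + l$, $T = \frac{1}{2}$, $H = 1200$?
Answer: $-963$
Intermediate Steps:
$T = \frac{1}{2} \approx 0.5$
$x{\left(n \right)} = 9$ ($x{\left(n \right)} = \left(5 + 4\right) \frac{1}{2} \cdot 2 = 9 \cdot 1 = 9$)
$\left(\left(-671 - 636\right) + H\right) x{\left(-36 \right)} = \left(\left(-671 - 636\right) + 1200\right) 9 = \left(-1307 + 1200\right) 9 = \left(-107\right) 9 = -963$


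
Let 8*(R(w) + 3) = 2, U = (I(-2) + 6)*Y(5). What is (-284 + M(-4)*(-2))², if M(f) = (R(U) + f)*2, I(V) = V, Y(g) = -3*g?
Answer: 66049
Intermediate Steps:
U = -60 (U = (-2 + 6)*(-3*5) = 4*(-15) = -60)
R(w) = -11/4 (R(w) = -3 + (⅛)*2 = -3 + ¼ = -11/4)
M(f) = -11/2 + 2*f (M(f) = (-11/4 + f)*2 = -11/2 + 2*f)
(-284 + M(-4)*(-2))² = (-284 + (-11/2 + 2*(-4))*(-2))² = (-284 + (-11/2 - 8)*(-2))² = (-284 - 27/2*(-2))² = (-284 + 27)² = (-257)² = 66049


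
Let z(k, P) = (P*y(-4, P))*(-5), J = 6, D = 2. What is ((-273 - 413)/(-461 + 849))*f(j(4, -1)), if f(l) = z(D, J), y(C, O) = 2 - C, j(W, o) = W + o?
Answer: 30870/97 ≈ 318.25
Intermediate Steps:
z(k, P) = -30*P (z(k, P) = (P*(2 - 1*(-4)))*(-5) = (P*(2 + 4))*(-5) = (P*6)*(-5) = (6*P)*(-5) = -30*P)
f(l) = -180 (f(l) = -30*6 = -180)
((-273 - 413)/(-461 + 849))*f(j(4, -1)) = ((-273 - 413)/(-461 + 849))*(-180) = -686/388*(-180) = -686*1/388*(-180) = -343/194*(-180) = 30870/97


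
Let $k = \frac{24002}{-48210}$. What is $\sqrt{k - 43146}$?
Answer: $\frac{i \sqrt{25070316808755}}{24105} \approx 207.72 i$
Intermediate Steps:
$k = - \frac{12001}{24105}$ ($k = 24002 \left(- \frac{1}{48210}\right) = - \frac{12001}{24105} \approx -0.49786$)
$\sqrt{k - 43146} = \sqrt{- \frac{12001}{24105} - 43146} = \sqrt{- \frac{1040046331}{24105}} = \frac{i \sqrt{25070316808755}}{24105}$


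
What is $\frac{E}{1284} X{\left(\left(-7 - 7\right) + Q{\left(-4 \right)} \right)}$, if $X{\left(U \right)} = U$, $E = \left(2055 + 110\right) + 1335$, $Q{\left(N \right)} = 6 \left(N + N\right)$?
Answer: $- \frac{54250}{321} \approx -169.0$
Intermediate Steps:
$Q{\left(N \right)} = 12 N$ ($Q{\left(N \right)} = 6 \cdot 2 N = 12 N$)
$E = 3500$ ($E = 2165 + 1335 = 3500$)
$\frac{E}{1284} X{\left(\left(-7 - 7\right) + Q{\left(-4 \right)} \right)} = \frac{3500}{1284} \left(\left(-7 - 7\right) + 12 \left(-4\right)\right) = 3500 \cdot \frac{1}{1284} \left(-14 - 48\right) = \frac{875}{321} \left(-62\right) = - \frac{54250}{321}$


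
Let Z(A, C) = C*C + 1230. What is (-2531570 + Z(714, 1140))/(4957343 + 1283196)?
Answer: -1230740/6240539 ≈ -0.19722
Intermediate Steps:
Z(A, C) = 1230 + C² (Z(A, C) = C² + 1230 = 1230 + C²)
(-2531570 + Z(714, 1140))/(4957343 + 1283196) = (-2531570 + (1230 + 1140²))/(4957343 + 1283196) = (-2531570 + (1230 + 1299600))/6240539 = (-2531570 + 1300830)*(1/6240539) = -1230740*1/6240539 = -1230740/6240539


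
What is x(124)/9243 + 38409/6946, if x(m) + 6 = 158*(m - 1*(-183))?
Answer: 691895387/64201878 ≈ 10.777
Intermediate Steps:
x(m) = 28908 + 158*m (x(m) = -6 + 158*(m - 1*(-183)) = -6 + 158*(m + 183) = -6 + 158*(183 + m) = -6 + (28914 + 158*m) = 28908 + 158*m)
x(124)/9243 + 38409/6946 = (28908 + 158*124)/9243 + 38409/6946 = (28908 + 19592)*(1/9243) + 38409*(1/6946) = 48500*(1/9243) + 38409/6946 = 48500/9243 + 38409/6946 = 691895387/64201878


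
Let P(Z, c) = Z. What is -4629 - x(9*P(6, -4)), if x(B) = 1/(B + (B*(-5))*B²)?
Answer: -3644254313/787266 ≈ -4629.0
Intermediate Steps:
x(B) = 1/(B - 5*B³) (x(B) = 1/(B + (-5*B)*B²) = 1/(B - 5*B³))
-4629 - x(9*P(6, -4)) = -4629 - (-1)/(-9*6 + 5*(9*6)³) = -4629 - (-1)/(-1*54 + 5*54³) = -4629 - (-1)/(-54 + 5*157464) = -4629 - (-1)/(-54 + 787320) = -4629 - (-1)/787266 = -4629 - 1*(-1/787266) = -4629 + 1/787266 = -3644254313/787266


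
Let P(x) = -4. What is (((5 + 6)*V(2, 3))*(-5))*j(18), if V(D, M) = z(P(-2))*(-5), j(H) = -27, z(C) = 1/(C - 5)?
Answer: 825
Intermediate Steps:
z(C) = 1/(-5 + C)
V(D, M) = 5/9 (V(D, M) = -5/(-5 - 4) = -5/(-9) = -1/9*(-5) = 5/9)
(((5 + 6)*V(2, 3))*(-5))*j(18) = (((5 + 6)*(5/9))*(-5))*(-27) = ((11*(5/9))*(-5))*(-27) = ((55/9)*(-5))*(-27) = -275/9*(-27) = 825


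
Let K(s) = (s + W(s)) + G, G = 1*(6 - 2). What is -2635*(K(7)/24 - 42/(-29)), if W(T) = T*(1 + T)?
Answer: -7775885/696 ≈ -11172.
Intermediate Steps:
G = 4 (G = 1*4 = 4)
K(s) = 4 + s + s*(1 + s) (K(s) = (s + s*(1 + s)) + 4 = 4 + s + s*(1 + s))
-2635*(K(7)/24 - 42/(-29)) = -2635*((4 + 7 + 7*(1 + 7))/24 - 42/(-29)) = -2635*((4 + 7 + 7*8)*(1/24) - 42*(-1/29)) = -2635*((4 + 7 + 56)*(1/24) + 42/29) = -2635*(67*(1/24) + 42/29) = -2635*(67/24 + 42/29) = -2635*2951/696 = -7775885/696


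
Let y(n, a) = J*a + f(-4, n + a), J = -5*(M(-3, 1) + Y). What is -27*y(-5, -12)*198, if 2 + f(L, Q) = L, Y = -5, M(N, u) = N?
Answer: 2598156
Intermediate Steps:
f(L, Q) = -2 + L
J = 40 (J = -5*(-3 - 5) = -5*(-8) = 40)
y(n, a) = -6 + 40*a (y(n, a) = 40*a + (-2 - 4) = 40*a - 6 = -6 + 40*a)
-27*y(-5, -12)*198 = -27*(-6 + 40*(-12))*198 = -27*(-6 - 480)*198 = -27*(-486)*198 = 13122*198 = 2598156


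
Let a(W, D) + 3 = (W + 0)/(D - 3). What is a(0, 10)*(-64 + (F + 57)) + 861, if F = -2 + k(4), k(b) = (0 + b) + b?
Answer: 864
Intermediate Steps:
k(b) = 2*b (k(b) = b + b = 2*b)
a(W, D) = -3 + W/(-3 + D) (a(W, D) = -3 + (W + 0)/(D - 3) = -3 + W/(-3 + D))
F = 6 (F = -2 + 2*4 = -2 + 8 = 6)
a(0, 10)*(-64 + (F + 57)) + 861 = ((9 + 0 - 3*10)/(-3 + 10))*(-64 + (6 + 57)) + 861 = ((9 + 0 - 30)/7)*(-64 + 63) + 861 = ((⅐)*(-21))*(-1) + 861 = -3*(-1) + 861 = 3 + 861 = 864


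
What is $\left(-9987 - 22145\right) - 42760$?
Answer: $-74892$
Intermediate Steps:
$\left(-9987 - 22145\right) - 42760 = -32132 - 42760 = -74892$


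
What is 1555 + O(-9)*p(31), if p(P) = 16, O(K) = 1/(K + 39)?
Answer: 23333/15 ≈ 1555.5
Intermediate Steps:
O(K) = 1/(39 + K)
1555 + O(-9)*p(31) = 1555 + 16/(39 - 9) = 1555 + 16/30 = 1555 + (1/30)*16 = 1555 + 8/15 = 23333/15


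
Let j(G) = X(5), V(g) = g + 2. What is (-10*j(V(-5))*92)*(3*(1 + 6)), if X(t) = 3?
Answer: -57960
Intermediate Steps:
V(g) = 2 + g
j(G) = 3
(-10*j(V(-5))*92)*(3*(1 + 6)) = (-10*3*92)*(3*(1 + 6)) = (-30*92)*(3*7) = -2760*21 = -57960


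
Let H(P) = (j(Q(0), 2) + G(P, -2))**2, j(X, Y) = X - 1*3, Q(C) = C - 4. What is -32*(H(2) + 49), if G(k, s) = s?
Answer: -4160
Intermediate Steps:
Q(C) = -4 + C
j(X, Y) = -3 + X (j(X, Y) = X - 3 = -3 + X)
H(P) = 81 (H(P) = ((-3 + (-4 + 0)) - 2)**2 = ((-3 - 4) - 2)**2 = (-7 - 2)**2 = (-9)**2 = 81)
-32*(H(2) + 49) = -32*(81 + 49) = -32*130 = -4160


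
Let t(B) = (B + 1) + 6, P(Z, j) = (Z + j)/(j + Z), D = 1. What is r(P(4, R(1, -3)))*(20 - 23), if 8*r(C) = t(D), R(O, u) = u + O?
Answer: -3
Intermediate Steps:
R(O, u) = O + u
P(Z, j) = 1 (P(Z, j) = (Z + j)/(Z + j) = 1)
t(B) = 7 + B (t(B) = (1 + B) + 6 = 7 + B)
r(C) = 1 (r(C) = (7 + 1)/8 = (⅛)*8 = 1)
r(P(4, R(1, -3)))*(20 - 23) = 1*(20 - 23) = 1*(-3) = -3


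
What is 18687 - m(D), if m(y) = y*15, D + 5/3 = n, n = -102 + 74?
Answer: 19132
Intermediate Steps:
n = -28
D = -89/3 (D = -5/3 - 28 = -89/3 ≈ -29.667)
m(y) = 15*y
18687 - m(D) = 18687 - 15*(-89)/3 = 18687 - 1*(-445) = 18687 + 445 = 19132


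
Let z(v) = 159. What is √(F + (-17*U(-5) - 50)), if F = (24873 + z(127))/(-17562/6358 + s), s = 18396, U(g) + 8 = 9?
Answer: I*√24935455435915091/19490701 ≈ 8.1018*I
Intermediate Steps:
U(g) = 1 (U(g) = -8 + 9 = 1)
F = 26525576/19490701 (F = (24873 + 159)/(-17562/6358 + 18396) = 25032/(-17562*1/6358 + 18396) = 25032/(-8781/3179 + 18396) = 25032/(58472103/3179) = 25032*(3179/58472103) = 26525576/19490701 ≈ 1.3609)
√(F + (-17*U(-5) - 50)) = √(26525576/19490701 + (-17*1 - 50)) = √(26525576/19490701 + (-17 - 50)) = √(26525576/19490701 - 67) = √(-1279351391/19490701) = I*√24935455435915091/19490701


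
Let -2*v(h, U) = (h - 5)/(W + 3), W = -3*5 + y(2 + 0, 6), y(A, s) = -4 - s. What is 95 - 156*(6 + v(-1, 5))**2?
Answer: -637504/121 ≈ -5268.6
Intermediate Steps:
W = -25 (W = -3*5 + (-4 - 1*6) = -15 + (-4 - 6) = -15 - 10 = -25)
v(h, U) = -5/44 + h/44 (v(h, U) = -(h - 5)/(2*(-25 + 3)) = -(-5 + h)/(2*(-22)) = -(-5 + h)*(-1)/(2*22) = -(5/22 - h/22)/2 = -5/44 + h/44)
95 - 156*(6 + v(-1, 5))**2 = 95 - 156*(6 + (-5/44 + (1/44)*(-1)))**2 = 95 - 156*(6 + (-5/44 - 1/44))**2 = 95 - 156*(6 - 3/22)**2 = 95 - 156*(129/22)**2 = 95 - 156*16641/484 = 95 - 648999/121 = -637504/121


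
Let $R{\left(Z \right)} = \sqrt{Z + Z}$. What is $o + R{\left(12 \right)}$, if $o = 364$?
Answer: $364 + 2 \sqrt{6} \approx 368.9$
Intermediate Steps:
$R{\left(Z \right)} = \sqrt{2} \sqrt{Z}$ ($R{\left(Z \right)} = \sqrt{2 Z} = \sqrt{2} \sqrt{Z}$)
$o + R{\left(12 \right)} = 364 + \sqrt{2} \sqrt{12} = 364 + \sqrt{2} \cdot 2 \sqrt{3} = 364 + 2 \sqrt{6}$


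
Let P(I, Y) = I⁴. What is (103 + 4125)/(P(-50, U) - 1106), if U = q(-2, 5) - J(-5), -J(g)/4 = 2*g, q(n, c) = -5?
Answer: 2114/3124447 ≈ 0.00067660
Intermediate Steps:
J(g) = -8*g
U = -45 (U = -5 - (-8)*(-5) = -5 - 1*40 = -5 - 40 = -45)
(103 + 4125)/(P(-50, U) - 1106) = (103 + 4125)/((-50)⁴ - 1106) = 4228/(6250000 - 1106) = 4228/6248894 = 4228*(1/6248894) = 2114/3124447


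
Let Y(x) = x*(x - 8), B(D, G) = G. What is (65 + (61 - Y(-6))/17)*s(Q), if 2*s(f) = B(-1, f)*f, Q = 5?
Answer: 13525/17 ≈ 795.59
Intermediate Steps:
Y(x) = x*(-8 + x)
s(f) = f²/2 (s(f) = (f*f)/2 = f²/2)
(65 + (61 - Y(-6))/17)*s(Q) = (65 + (61 - (-6)*(-8 - 6))/17)*((½)*5²) = (65 + (61 - (-6)*(-14))*(1/17))*((½)*25) = (65 + (61 - 1*84)*(1/17))*(25/2) = (65 + (61 - 84)*(1/17))*(25/2) = (65 - 23*1/17)*(25/2) = (65 - 23/17)*(25/2) = (1082/17)*(25/2) = 13525/17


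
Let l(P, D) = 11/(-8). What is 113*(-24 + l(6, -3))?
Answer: -22939/8 ≈ -2867.4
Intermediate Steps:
l(P, D) = -11/8 (l(P, D) = 11*(-⅛) = -11/8)
113*(-24 + l(6, -3)) = 113*(-24 - 11/8) = 113*(-203/8) = -22939/8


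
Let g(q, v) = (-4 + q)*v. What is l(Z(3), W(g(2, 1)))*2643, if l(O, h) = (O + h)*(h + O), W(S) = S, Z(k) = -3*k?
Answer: 319803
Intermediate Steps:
g(q, v) = v*(-4 + q)
l(O, h) = (O + h)² (l(O, h) = (O + h)*(O + h) = (O + h)²)
l(Z(3), W(g(2, 1)))*2643 = (-3*3 + 1*(-4 + 2))²*2643 = (-9 + 1*(-2))²*2643 = (-9 - 2)²*2643 = (-11)²*2643 = 121*2643 = 319803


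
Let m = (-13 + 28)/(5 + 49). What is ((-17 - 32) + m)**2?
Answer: 769129/324 ≈ 2373.9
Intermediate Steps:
m = 5/18 (m = 15/54 = 15*(1/54) = 5/18 ≈ 0.27778)
((-17 - 32) + m)**2 = ((-17 - 32) + 5/18)**2 = (-49 + 5/18)**2 = (-877/18)**2 = 769129/324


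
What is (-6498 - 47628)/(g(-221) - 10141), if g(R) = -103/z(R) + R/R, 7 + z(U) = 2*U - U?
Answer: 12340728/2311817 ≈ 5.3381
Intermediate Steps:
z(U) = -7 + U (z(U) = -7 + (2*U - U) = -7 + U)
g(R) = 1 - 103/(-7 + R) (g(R) = -103/(-7 + R) + R/R = -103/(-7 + R) + 1 = 1 - 103/(-7 + R))
(-6498 - 47628)/(g(-221) - 10141) = (-6498 - 47628)/((-110 - 221)/(-7 - 221) - 10141) = -54126/(-331/(-228) - 10141) = -54126/(-1/228*(-331) - 10141) = -54126/(331/228 - 10141) = -54126/(-2311817/228) = -54126*(-228/2311817) = 12340728/2311817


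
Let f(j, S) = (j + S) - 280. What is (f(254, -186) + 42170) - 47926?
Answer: -5968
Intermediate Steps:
f(j, S) = -280 + S + j (f(j, S) = (S + j) - 280 = -280 + S + j)
(f(254, -186) + 42170) - 47926 = ((-280 - 186 + 254) + 42170) - 47926 = (-212 + 42170) - 47926 = 41958 - 47926 = -5968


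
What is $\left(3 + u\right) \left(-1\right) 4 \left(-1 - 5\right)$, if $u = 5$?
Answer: $192$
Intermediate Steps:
$\left(3 + u\right) \left(-1\right) 4 \left(-1 - 5\right) = \left(3 + 5\right) \left(-1\right) 4 \left(-1 - 5\right) = 8 \left(-1\right) 4 \left(-6\right) = \left(-8\right) \left(-24\right) = 192$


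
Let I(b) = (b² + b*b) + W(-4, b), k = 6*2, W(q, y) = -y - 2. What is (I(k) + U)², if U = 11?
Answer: 81225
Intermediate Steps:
W(q, y) = -2 - y
k = 12
I(b) = -2 - b + 2*b² (I(b) = (b² + b*b) + (-2 - b) = (b² + b²) + (-2 - b) = 2*b² + (-2 - b) = -2 - b + 2*b²)
(I(k) + U)² = ((-2 - 1*12 + 2*12²) + 11)² = ((-2 - 12 + 2*144) + 11)² = ((-2 - 12 + 288) + 11)² = (274 + 11)² = 285² = 81225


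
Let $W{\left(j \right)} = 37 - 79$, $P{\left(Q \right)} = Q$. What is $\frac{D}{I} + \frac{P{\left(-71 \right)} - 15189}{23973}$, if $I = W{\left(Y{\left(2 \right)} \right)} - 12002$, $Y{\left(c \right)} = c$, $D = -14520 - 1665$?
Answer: $\frac{204211565}{288730812} \approx 0.70727$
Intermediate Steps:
$D = -16185$ ($D = -14520 - 1665 = -16185$)
$W{\left(j \right)} = -42$ ($W{\left(j \right)} = 37 - 79 = -42$)
$I = -12044$ ($I = -42 - 12002 = -12044$)
$\frac{D}{I} + \frac{P{\left(-71 \right)} - 15189}{23973} = - \frac{16185}{-12044} + \frac{-71 - 15189}{23973} = \left(-16185\right) \left(- \frac{1}{12044}\right) - \frac{15260}{23973} = \frac{16185}{12044} - \frac{15260}{23973} = \frac{204211565}{288730812}$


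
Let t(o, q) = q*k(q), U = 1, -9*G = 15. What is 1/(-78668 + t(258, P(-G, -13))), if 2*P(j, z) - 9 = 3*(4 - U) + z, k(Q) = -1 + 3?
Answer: -1/78663 ≈ -1.2712e-5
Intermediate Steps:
G = -5/3 (G = -1/9*15 = -5/3 ≈ -1.6667)
k(Q) = 2
P(j, z) = 9 + z/2 (P(j, z) = 9/2 + (3*(4 - 1*1) + z)/2 = 9/2 + (3*(4 - 1) + z)/2 = 9/2 + (3*3 + z)/2 = 9/2 + (9 + z)/2 = 9/2 + (9/2 + z/2) = 9 + z/2)
t(o, q) = 2*q (t(o, q) = q*2 = 2*q)
1/(-78668 + t(258, P(-G, -13))) = 1/(-78668 + 2*(9 + (1/2)*(-13))) = 1/(-78668 + 2*(9 - 13/2)) = 1/(-78668 + 2*(5/2)) = 1/(-78668 + 5) = 1/(-78663) = -1/78663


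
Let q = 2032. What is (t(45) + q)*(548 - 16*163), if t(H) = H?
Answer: -4278620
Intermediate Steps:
(t(45) + q)*(548 - 16*163) = (45 + 2032)*(548 - 16*163) = 2077*(548 - 2608) = 2077*(-2060) = -4278620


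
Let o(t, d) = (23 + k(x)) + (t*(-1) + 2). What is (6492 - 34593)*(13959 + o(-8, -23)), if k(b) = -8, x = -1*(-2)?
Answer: -392964384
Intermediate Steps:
x = 2
o(t, d) = 17 - t (o(t, d) = (23 - 8) + (t*(-1) + 2) = 15 + (-t + 2) = 15 + (2 - t) = 17 - t)
(6492 - 34593)*(13959 + o(-8, -23)) = (6492 - 34593)*(13959 + (17 - 1*(-8))) = -28101*(13959 + (17 + 8)) = -28101*(13959 + 25) = -28101*13984 = -392964384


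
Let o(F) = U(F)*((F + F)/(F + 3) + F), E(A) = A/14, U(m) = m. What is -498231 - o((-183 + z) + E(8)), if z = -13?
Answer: -11793116295/22001 ≈ -5.3603e+5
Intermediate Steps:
E(A) = A/14 (E(A) = A*(1/14) = A/14)
o(F) = F*(F + 2*F/(3 + F)) (o(F) = F*((F + F)/(F + 3) + F) = F*((2*F)/(3 + F) + F) = F*(2*F/(3 + F) + F) = F*(F + 2*F/(3 + F)))
-498231 - o((-183 + z) + E(8)) = -498231 - ((-183 - 13) + (1/14)*8)²*(5 + ((-183 - 13) + (1/14)*8))/(3 + ((-183 - 13) + (1/14)*8)) = -498231 - (-196 + 4/7)²*(5 + (-196 + 4/7))/(3 + (-196 + 4/7)) = -498231 - (-1368/7)²*(5 - 1368/7)/(3 - 1368/7) = -498231 - 1871424*(-1333)/(49*(-1347/7)*7) = -498231 - 1871424*(-7)*(-1333)/(49*1347*7) = -498231 - 1*831536064/22001 = -498231 - 831536064/22001 = -11793116295/22001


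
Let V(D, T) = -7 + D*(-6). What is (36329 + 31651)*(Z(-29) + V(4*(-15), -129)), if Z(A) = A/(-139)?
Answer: 3337546080/139 ≈ 2.4011e+7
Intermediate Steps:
V(D, T) = -7 - 6*D
Z(A) = -A/139 (Z(A) = A*(-1/139) = -A/139)
(36329 + 31651)*(Z(-29) + V(4*(-15), -129)) = (36329 + 31651)*(-1/139*(-29) + (-7 - 24*(-15))) = 67980*(29/139 + (-7 - 6*(-60))) = 67980*(29/139 + (-7 + 360)) = 67980*(29/139 + 353) = 67980*(49096/139) = 3337546080/139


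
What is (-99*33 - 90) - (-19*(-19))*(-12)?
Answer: 975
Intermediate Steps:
(-99*33 - 90) - (-19*(-19))*(-12) = (-3267 - 90) - 361*(-12) = -3357 - 1*(-4332) = -3357 + 4332 = 975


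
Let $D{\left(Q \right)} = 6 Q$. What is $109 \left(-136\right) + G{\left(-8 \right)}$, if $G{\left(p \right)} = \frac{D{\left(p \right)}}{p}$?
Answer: $-14818$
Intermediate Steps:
$G{\left(p \right)} = 6$ ($G{\left(p \right)} = \frac{6 p}{p} = 6$)
$109 \left(-136\right) + G{\left(-8 \right)} = 109 \left(-136\right) + 6 = -14824 + 6 = -14818$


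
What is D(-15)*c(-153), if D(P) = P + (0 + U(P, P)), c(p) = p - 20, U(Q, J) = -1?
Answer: 2768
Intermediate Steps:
c(p) = -20 + p
D(P) = -1 + P (D(P) = P + (0 - 1) = P - 1 = -1 + P)
D(-15)*c(-153) = (-1 - 15)*(-20 - 153) = -16*(-173) = 2768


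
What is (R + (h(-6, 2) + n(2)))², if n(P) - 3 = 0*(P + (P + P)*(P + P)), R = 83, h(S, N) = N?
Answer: 7744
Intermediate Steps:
n(P) = 3 (n(P) = 3 + 0*(P + (P + P)*(P + P)) = 3 + 0*(P + (2*P)*(2*P)) = 3 + 0*(P + 4*P²) = 3 + 0 = 3)
(R + (h(-6, 2) + n(2)))² = (83 + (2 + 3))² = (83 + 5)² = 88² = 7744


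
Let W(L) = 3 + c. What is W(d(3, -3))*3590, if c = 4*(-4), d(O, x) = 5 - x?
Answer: -46670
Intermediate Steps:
c = -16
W(L) = -13 (W(L) = 3 - 16 = -13)
W(d(3, -3))*3590 = -13*3590 = -46670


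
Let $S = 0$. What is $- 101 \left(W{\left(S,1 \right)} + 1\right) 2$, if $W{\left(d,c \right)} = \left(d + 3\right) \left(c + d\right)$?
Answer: $-808$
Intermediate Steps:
$W{\left(d,c \right)} = \left(3 + d\right) \left(c + d\right)$
$- 101 \left(W{\left(S,1 \right)} + 1\right) 2 = - 101 \left(\left(0^{2} + 3 \cdot 1 + 3 \cdot 0 + 1 \cdot 0\right) + 1\right) 2 = - 101 \left(\left(0 + 3 + 0 + 0\right) + 1\right) 2 = - 101 \left(3 + 1\right) 2 = - 101 \cdot 4 \cdot 2 = \left(-101\right) 8 = -808$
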